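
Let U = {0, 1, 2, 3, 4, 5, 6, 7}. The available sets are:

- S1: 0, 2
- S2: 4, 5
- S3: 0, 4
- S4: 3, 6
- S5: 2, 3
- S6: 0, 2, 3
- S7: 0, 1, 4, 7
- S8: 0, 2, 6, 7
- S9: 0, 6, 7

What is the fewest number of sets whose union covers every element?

4

S1, S2, S4, S7 together cover {0, 1, 2, 3, 4, 5, 6, 7} — every element.
No 3 of the 9 sets cover everything (all 84 triples fall short), so 4 is minimum.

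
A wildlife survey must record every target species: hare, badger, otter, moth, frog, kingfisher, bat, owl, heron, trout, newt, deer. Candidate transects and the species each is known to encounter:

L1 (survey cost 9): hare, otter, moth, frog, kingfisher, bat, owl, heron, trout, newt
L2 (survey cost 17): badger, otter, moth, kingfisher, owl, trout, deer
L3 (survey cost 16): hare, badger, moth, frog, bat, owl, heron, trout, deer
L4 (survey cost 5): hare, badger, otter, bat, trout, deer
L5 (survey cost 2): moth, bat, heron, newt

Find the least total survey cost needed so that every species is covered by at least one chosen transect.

14

L1, L4 cover every species at survey cost 9 + 5 = 14.
Any cover uses at least 2 transects; among all covering selections none totals below 14.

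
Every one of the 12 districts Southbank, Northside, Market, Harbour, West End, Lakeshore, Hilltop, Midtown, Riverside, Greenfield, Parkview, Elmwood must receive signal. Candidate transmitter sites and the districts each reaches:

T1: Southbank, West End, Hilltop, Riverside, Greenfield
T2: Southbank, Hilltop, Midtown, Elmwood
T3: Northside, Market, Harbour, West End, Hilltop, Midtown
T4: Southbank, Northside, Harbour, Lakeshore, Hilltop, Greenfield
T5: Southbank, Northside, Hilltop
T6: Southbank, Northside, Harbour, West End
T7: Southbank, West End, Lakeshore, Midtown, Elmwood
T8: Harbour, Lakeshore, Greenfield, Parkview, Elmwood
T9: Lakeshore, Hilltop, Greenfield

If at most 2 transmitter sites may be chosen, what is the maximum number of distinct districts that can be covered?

Choosing T3, T8 covers {Northside, Market, Harbour, West End, Lakeshore, Hilltop, Midtown, Greenfield, Parkview, Elmwood} — 10 districts.
No choice of 2 transmitter sites does better; here Southbank, Riverside are left uncovered.

10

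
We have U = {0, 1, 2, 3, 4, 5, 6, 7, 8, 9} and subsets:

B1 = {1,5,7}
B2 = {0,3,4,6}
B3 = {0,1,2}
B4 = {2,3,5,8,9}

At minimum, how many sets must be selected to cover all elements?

B1, B2, B4 together cover {0, 1, 2, 3, 4, 5, 6, 7, 8, 9} — every element.
No 2 of the 4 sets cover everything (all 6 pairs fall short), so 3 is minimum.

3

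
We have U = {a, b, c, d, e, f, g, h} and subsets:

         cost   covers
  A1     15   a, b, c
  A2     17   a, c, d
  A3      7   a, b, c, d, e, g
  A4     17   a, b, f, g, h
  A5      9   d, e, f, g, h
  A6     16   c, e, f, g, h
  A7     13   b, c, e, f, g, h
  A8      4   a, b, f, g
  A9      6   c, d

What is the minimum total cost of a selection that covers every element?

A3, A5 cover every element at cost 7 + 9 = 16.
Any cover uses at least 2 sets; among all covering selections none totals below 16.
Greedy by coverage-per-cost would pick A8, A3, A5 for 20 — worse than the optimum 16.

16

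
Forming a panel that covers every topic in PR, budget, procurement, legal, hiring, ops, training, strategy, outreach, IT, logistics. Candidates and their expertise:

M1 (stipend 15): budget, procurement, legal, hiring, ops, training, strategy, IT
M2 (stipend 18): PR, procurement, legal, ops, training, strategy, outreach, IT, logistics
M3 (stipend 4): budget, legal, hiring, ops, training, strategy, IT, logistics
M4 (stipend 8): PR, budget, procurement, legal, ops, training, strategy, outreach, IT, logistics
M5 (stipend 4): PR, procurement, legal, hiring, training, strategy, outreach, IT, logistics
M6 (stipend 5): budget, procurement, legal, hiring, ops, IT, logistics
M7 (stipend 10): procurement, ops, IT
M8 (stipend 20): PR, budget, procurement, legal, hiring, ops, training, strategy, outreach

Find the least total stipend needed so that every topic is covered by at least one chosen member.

M3, M5 cover every topic at stipend 4 + 4 = 8.
Any cover uses at least 2 members; among all covering selections none totals below 8.

8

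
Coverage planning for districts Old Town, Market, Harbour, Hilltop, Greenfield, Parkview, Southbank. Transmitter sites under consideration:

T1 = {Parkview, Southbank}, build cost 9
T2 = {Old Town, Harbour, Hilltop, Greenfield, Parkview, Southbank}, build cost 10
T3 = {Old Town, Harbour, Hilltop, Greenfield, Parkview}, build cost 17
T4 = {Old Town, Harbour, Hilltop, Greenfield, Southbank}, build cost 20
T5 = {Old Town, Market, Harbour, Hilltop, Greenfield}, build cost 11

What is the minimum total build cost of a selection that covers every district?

T1, T5 cover every district at build cost 9 + 11 = 20.
Any cover uses at least 2 transmitter sites; among all covering selections none totals below 20.
Greedy by coverage-per-build cost would pick T2, T5 for 21 — worse than the optimum 20.

20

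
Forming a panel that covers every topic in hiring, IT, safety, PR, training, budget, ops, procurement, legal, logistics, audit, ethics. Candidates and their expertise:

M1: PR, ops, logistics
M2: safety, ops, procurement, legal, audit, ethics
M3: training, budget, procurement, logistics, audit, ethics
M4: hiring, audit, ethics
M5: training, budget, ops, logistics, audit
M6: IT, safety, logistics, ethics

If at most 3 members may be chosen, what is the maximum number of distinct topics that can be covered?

10

Choosing M1, M2, M3 covers {safety, PR, training, budget, ops, procurement, legal, logistics, audit, ethics} — 10 topics.
No choice of 3 members does better; here hiring, IT are left uncovered.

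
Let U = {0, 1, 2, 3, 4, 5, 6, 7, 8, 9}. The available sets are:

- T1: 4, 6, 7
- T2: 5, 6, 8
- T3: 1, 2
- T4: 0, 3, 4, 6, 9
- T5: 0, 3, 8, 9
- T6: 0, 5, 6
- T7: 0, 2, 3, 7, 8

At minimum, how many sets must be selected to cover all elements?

4

T1, T2, T3, T4 together cover {0, 1, 2, 3, 4, 5, 6, 7, 8, 9} — every element.
No 3 of the 7 sets cover everything (all 35 triples fall short), so 4 is minimum.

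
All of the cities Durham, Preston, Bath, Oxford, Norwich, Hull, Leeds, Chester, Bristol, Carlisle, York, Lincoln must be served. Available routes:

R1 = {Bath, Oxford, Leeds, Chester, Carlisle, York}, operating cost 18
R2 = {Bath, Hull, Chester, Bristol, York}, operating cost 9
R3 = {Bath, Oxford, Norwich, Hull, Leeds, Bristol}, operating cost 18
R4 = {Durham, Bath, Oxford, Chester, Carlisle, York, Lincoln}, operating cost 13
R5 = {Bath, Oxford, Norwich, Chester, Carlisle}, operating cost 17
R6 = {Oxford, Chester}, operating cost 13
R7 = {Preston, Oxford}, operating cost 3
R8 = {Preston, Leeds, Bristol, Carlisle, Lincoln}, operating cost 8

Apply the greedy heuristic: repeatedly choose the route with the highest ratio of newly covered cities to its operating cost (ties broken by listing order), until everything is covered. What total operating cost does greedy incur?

50

Pick 1: R7 adds 2 new (Preston, Oxford) at operating cost 3 (ratio 2/3).
Pick 2: R2 adds 5 new (Bath, Hull, Chester, Bristol, York) at operating cost 9 (ratio 5/9).
Pick 3: R8 adds 3 new (Leeds, Carlisle, Lincoln) at operating cost 8 (ratio 3/8).
Pick 4: R4 adds 1 new (Durham) at operating cost 13 (ratio 1/13).
Pick 5: R5 adds 1 new (Norwich) at operating cost 17 (ratio 1/17).
Greedy total operating cost: 3 + 9 + 8 + 13 + 17 = 50. (The true optimum is 34, so greedy overshoots here.)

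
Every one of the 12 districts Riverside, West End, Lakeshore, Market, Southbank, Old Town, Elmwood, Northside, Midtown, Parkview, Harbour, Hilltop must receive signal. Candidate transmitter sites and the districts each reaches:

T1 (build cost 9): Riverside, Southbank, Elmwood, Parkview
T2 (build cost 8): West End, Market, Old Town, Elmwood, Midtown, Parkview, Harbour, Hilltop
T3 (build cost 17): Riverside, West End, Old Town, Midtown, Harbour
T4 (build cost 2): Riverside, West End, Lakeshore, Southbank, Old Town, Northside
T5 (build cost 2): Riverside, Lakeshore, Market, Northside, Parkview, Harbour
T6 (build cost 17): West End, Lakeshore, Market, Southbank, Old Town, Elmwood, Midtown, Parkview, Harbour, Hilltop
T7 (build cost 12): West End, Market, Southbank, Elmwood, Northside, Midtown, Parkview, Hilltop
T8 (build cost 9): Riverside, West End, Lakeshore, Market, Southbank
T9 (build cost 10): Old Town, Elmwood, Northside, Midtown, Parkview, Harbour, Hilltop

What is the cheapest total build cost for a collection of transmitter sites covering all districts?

T2, T4 cover every district at build cost 8 + 2 = 10.
Any cover uses at least 2 transmitter sites; among all covering selections none totals below 10.
Greedy by coverage-per-build cost would pick T4, T5, T2 for 12 — worse than the optimum 10.

10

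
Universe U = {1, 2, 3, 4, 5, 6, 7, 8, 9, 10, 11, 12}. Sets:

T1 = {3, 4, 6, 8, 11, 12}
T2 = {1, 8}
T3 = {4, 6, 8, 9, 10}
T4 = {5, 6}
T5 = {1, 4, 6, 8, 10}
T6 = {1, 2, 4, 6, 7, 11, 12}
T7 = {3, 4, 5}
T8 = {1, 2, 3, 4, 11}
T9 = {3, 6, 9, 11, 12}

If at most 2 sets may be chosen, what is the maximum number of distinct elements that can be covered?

Choosing T3, T6 covers {1, 2, 4, 6, 7, 8, 9, 10, 11, 12} — 10 elements.
No choice of 2 sets does better; here 3, 5 are left uncovered.

10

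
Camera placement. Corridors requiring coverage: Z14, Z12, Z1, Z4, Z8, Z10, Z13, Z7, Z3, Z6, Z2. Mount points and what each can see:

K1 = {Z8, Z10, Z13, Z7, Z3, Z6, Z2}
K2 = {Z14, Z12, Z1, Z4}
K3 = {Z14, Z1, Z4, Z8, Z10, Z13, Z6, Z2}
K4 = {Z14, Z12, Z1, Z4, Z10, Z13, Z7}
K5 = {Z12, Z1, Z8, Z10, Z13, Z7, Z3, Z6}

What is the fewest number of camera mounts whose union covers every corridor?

2

K1, K2 together cover {Z14, Z12, Z1, Z4, Z8, Z10, Z13, Z7, Z3, Z6, Z2} — every corridor.
No single camera mount contains all 11 corridors, so 2 is optimal.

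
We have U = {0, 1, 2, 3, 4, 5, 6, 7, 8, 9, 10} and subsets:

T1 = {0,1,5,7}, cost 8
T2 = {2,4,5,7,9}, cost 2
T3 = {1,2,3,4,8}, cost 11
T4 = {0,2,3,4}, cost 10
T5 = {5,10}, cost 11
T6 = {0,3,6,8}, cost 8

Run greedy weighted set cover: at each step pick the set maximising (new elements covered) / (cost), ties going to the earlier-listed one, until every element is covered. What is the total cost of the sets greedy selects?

29

Pick 1: T2 adds 5 new (2, 4, 5, 7, 9) at cost 2 (ratio 5/2).
Pick 2: T6 adds 4 new (0, 3, 6, 8) at cost 8 (ratio 4/8).
Pick 3: T1 adds 1 new (1) at cost 8 (ratio 1/8).
Pick 4: T5 adds 1 new (10) at cost 11 (ratio 1/11).
Greedy total cost: 2 + 8 + 8 + 11 = 29.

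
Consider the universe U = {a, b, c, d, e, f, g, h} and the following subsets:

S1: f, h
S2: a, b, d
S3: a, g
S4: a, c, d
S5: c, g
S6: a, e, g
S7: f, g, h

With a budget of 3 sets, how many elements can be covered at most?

Choosing S1, S2, S5 covers {a, b, c, d, f, g, h} — 7 elements.
No choice of 3 sets does better; here e is left uncovered.

7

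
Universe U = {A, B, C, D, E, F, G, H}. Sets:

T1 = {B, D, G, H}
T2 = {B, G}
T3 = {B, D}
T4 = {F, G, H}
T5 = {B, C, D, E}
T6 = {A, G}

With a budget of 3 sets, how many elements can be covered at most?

8

Choosing T4, T5, T6 covers {A, B, C, D, E, F, G, H} — 8 elements.
That is all 8 elements.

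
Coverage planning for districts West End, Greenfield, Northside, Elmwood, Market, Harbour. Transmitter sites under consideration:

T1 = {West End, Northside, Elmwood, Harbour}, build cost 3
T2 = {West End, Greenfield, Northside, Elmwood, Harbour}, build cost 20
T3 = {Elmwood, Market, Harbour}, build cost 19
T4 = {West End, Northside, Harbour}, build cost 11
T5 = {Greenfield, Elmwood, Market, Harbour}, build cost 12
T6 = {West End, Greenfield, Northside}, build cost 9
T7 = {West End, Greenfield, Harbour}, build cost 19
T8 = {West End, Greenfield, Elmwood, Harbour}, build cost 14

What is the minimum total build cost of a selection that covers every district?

15

T1, T5 cover every district at build cost 3 + 12 = 15.
Any cover uses at least 2 transmitter sites; among all covering selections none totals below 15.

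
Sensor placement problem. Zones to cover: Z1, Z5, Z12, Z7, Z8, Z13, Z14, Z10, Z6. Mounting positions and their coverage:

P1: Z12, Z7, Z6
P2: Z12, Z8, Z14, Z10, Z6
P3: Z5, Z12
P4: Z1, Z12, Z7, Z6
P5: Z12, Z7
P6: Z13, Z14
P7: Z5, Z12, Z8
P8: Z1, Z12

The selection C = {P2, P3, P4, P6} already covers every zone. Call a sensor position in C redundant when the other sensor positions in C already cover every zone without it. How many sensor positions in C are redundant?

0

Drop P2: Z8, Z10 uncovered — not redundant.
Drop P3: Z5 uncovered — not redundant.
Drop P4: Z1, Z7 uncovered — not redundant.
Drop P6: Z13 uncovered — not redundant.
None of the sensor positions in C is redundant.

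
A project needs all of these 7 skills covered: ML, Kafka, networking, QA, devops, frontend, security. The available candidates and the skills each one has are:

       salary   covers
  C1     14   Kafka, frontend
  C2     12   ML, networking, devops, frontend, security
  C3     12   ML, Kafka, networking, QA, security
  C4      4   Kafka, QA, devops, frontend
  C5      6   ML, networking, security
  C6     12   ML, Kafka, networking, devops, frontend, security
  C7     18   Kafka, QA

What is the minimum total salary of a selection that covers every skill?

10

C4, C5 cover every skill at salary 4 + 6 = 10.
Any cover uses at least 2 candidates; among all covering selections none totals below 10.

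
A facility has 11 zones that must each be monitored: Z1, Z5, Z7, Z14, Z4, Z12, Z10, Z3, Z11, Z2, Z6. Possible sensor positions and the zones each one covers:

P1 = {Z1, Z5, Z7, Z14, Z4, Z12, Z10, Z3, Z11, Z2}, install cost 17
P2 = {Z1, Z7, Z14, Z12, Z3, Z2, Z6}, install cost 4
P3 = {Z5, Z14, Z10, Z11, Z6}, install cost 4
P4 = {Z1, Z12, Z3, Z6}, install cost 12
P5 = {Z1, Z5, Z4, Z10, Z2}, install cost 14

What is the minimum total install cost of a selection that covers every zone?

P1, P2 cover every zone at install cost 17 + 4 = 21.
Any cover uses at least 2 sensor positions; among all covering selections none totals below 21.
Greedy by coverage-per-install cost would pick P2, P3, P5 for 22 — worse than the optimum 21.

21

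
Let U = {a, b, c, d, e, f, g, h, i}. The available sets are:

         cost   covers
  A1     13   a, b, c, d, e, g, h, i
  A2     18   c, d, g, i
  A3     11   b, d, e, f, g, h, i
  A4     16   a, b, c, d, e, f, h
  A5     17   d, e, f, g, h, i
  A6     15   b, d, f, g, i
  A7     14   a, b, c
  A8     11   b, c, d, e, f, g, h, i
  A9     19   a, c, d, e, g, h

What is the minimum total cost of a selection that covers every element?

24

A1, A3 cover every element at cost 13 + 11 = 24.
Any cover uses at least 2 sets; among all covering selections none totals below 24.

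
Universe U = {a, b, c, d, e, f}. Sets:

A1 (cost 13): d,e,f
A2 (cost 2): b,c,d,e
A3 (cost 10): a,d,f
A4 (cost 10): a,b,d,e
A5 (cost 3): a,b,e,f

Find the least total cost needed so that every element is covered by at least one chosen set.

A2, A5 cover every element at cost 2 + 3 = 5.
Any cover uses at least 2 sets; among all covering selections none totals below 5.

5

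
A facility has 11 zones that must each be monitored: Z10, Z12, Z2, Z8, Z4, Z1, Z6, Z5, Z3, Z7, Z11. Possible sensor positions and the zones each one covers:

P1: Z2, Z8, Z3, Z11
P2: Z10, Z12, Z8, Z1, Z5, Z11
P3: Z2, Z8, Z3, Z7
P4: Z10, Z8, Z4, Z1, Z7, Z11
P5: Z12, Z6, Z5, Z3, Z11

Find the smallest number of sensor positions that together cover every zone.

3

P1, P4, P5 together cover {Z10, Z12, Z2, Z8, Z4, Z1, Z6, Z5, Z3, Z7, Z11} — every zone.
No 2 of the 5 sensor positions cover everything (all 10 pairs fall short), so 3 is minimum.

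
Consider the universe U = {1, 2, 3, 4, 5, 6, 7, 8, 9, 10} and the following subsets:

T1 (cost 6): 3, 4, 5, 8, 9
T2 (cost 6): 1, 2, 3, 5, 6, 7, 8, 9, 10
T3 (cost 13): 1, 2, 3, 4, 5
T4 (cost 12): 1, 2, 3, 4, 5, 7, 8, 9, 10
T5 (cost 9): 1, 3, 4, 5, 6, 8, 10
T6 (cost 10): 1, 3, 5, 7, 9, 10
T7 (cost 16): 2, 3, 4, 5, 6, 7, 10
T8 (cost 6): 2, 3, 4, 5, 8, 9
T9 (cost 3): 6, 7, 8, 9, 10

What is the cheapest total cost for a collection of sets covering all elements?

T1, T2 cover every element at cost 6 + 6 = 12.
Any cover uses at least 2 sets; among all covering selections none totals below 12.

12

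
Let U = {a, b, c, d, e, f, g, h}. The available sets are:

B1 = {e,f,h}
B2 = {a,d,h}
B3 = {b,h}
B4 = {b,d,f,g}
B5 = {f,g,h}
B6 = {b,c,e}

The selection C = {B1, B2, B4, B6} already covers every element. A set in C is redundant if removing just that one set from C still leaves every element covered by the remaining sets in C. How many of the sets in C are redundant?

1

Drop B1: the rest still cover every element — redundant.
Drop B2: a uncovered — not redundant.
Drop B4: g uncovered — not redundant.
Drop B6: c uncovered — not redundant.
1 redundant: B1.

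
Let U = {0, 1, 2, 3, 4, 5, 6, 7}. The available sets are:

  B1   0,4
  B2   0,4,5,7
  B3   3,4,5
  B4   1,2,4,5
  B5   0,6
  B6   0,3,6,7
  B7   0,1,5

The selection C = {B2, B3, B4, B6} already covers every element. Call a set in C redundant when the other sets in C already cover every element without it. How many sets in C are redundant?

Drop B2: the rest still cover every element — redundant.
Drop B3: the rest still cover every element — redundant.
Drop B4: 1, 2 uncovered — not redundant.
Drop B6: 6 uncovered — not redundant.
2 redundant: B2, B3.

2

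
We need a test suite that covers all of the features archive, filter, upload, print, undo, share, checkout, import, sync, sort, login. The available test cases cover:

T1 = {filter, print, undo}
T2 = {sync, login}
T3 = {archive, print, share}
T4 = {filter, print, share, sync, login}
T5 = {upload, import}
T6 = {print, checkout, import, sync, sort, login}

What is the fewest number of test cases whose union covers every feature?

4

T1, T3, T5, T6 together cover {archive, filter, upload, print, undo, share, checkout, import, sync, sort, login} — every feature.
No 3 of the 6 test cases cover everything (all 20 triples fall short), so 4 is minimum.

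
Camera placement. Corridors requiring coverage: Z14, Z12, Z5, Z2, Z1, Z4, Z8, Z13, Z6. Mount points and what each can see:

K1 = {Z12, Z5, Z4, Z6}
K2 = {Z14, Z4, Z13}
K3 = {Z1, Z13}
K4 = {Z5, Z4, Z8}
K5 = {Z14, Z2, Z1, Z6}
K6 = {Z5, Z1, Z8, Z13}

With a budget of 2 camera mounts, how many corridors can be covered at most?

7

Choosing K1, K5 covers {Z14, Z12, Z5, Z2, Z1, Z4, Z6} — 7 corridors.
No choice of 2 camera mounts does better; here Z8, Z13 are left uncovered.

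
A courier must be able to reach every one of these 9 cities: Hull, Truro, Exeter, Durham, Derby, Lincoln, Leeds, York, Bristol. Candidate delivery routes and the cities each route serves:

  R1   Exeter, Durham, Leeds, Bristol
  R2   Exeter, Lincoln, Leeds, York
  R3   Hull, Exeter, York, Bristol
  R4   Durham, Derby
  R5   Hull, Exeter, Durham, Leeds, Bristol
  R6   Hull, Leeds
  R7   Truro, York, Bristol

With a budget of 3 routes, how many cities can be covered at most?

Choosing R2, R3, R4 covers {Hull, Exeter, Durham, Derby, Lincoln, Leeds, York, Bristol} — 8 cities.
No choice of 3 routes does better; here Truro is left uncovered.

8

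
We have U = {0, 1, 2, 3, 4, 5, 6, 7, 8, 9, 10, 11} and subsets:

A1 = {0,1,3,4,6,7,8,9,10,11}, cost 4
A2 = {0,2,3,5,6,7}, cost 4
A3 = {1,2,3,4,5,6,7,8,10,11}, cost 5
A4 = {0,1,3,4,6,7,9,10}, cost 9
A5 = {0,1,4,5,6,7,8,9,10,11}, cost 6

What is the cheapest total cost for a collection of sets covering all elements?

8

A1, A2 cover every element at cost 4 + 4 = 8.
Any cover uses at least 2 sets; among all covering selections none totals below 8.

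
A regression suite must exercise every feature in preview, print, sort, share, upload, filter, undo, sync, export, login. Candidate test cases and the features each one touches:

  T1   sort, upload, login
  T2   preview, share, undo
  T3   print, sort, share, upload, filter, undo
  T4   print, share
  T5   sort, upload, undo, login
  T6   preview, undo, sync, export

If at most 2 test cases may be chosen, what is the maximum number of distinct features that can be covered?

9

Choosing T3, T6 covers {preview, print, sort, share, upload, filter, undo, sync, export} — 9 features.
No choice of 2 test cases does better; here login is left uncovered.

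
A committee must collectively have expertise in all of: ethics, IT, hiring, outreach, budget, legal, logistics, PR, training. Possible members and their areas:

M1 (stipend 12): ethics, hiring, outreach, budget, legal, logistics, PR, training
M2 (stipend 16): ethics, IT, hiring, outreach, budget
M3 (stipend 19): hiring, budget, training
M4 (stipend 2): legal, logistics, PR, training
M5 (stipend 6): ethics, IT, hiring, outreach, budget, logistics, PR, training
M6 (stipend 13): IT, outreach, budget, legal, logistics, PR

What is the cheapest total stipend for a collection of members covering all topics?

M4, M5 cover every topic at stipend 2 + 6 = 8.
Any cover uses at least 2 members; among all covering selections none totals below 8.

8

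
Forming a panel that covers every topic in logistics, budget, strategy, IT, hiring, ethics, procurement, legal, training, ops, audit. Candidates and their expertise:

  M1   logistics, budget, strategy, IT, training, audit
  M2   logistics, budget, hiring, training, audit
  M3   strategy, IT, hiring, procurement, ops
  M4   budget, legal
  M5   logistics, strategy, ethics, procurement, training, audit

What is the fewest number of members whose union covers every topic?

M3, M4, M5 together cover {logistics, budget, strategy, IT, hiring, ethics, procurement, legal, training, ops, audit} — every topic.
No 2 of the 5 members cover everything (all 10 pairs fall short), so 3 is minimum.
Greedy (largest uncovered first) would take M1, M3, M4, M5 — 4 members — but 3 suffice.

3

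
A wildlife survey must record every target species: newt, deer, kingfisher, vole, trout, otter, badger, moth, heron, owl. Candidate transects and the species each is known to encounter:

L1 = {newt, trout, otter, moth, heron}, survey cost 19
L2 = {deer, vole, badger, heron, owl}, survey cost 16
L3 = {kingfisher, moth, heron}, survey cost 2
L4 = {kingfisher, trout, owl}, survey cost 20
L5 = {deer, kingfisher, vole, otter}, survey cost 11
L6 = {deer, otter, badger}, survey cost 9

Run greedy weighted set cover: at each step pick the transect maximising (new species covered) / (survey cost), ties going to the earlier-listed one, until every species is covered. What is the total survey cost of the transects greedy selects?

Pick 1: L3 adds 3 new (kingfisher, moth, heron) at survey cost 2 (ratio 3/2).
Pick 2: L6 adds 3 new (deer, otter, badger) at survey cost 9 (ratio 3/9).
Pick 3: L2 adds 2 new (vole, owl) at survey cost 16 (ratio 2/16).
Pick 4: L1 adds 2 new (newt, trout) at survey cost 19 (ratio 2/19).
Greedy total survey cost: 2 + 9 + 16 + 19 = 46. (The true optimum is 37, so greedy overshoots here.)

46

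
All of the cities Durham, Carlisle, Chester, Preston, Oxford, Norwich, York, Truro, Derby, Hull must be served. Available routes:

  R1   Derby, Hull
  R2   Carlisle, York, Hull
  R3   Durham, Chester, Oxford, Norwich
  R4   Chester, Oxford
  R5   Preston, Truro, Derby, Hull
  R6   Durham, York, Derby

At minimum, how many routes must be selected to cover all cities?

R2, R3, R5 together cover {Durham, Carlisle, Chester, Preston, Oxford, Norwich, York, Truro, Derby, Hull} — every city.
No 2 of the 6 routes cover everything (all 15 pairs fall short), so 3 is minimum.

3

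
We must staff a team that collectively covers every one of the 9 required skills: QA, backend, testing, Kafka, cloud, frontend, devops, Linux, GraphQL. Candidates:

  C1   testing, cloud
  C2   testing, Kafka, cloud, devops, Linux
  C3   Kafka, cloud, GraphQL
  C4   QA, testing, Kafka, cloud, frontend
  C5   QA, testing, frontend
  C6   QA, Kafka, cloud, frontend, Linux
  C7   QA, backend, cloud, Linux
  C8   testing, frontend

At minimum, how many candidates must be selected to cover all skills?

4

C2, C3, C4, C7 together cover {QA, backend, testing, Kafka, cloud, frontend, devops, Linux, GraphQL} — every skill.
No 3 of the 8 candidates cover everything (all 56 triples fall short), so 4 is minimum.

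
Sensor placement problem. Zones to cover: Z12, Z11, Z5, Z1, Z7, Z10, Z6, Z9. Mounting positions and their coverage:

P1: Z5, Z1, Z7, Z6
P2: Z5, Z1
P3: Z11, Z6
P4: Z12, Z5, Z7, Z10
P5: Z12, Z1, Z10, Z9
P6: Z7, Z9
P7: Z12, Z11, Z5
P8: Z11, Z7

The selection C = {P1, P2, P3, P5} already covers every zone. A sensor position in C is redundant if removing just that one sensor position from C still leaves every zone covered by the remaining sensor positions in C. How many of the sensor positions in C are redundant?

Drop P1: Z7 uncovered — not redundant.
Drop P2: the rest still cover every zone — redundant.
Drop P3: Z11 uncovered — not redundant.
Drop P5: Z12, Z10, Z9 uncovered — not redundant.
1 redundant: P2.

1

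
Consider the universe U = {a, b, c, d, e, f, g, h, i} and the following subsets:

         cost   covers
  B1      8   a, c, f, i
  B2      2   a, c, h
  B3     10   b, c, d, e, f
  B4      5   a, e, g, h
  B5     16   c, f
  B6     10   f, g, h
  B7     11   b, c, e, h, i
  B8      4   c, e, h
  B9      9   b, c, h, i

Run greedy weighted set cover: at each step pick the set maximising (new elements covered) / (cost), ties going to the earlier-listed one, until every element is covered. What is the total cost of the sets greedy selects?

Pick 1: B2 adds 3 new (a, c, h) at cost 2 (ratio 3/2).
Pick 2: B3 adds 4 new (b, d, e, f) at cost 10 (ratio 4/10).
Pick 3: B4 adds 1 new (g) at cost 5 (ratio 1/5).
Pick 4: B1 adds 1 new (i) at cost 8 (ratio 1/8).
Greedy total cost: 2 + 10 + 5 + 8 = 25. (The true optimum is 23, so greedy overshoots here.)

25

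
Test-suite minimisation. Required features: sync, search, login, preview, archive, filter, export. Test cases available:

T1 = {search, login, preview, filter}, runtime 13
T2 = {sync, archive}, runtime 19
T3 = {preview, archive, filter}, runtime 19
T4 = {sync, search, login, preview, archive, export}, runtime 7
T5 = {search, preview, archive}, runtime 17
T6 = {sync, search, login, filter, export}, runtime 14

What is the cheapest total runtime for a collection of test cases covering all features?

T1, T4 cover every feature at runtime 13 + 7 = 20.
Any cover uses at least 2 test cases; among all covering selections none totals below 20.

20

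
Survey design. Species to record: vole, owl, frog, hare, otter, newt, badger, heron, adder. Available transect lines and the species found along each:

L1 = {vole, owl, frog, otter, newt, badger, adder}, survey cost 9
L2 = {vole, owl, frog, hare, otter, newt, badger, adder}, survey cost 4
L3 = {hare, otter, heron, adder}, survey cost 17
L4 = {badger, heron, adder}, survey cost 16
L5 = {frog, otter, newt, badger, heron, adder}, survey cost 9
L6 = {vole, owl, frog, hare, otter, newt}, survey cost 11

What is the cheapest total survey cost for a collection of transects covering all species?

L2, L5 cover every species at survey cost 4 + 9 = 13.
Any cover uses at least 2 transects; among all covering selections none totals below 13.

13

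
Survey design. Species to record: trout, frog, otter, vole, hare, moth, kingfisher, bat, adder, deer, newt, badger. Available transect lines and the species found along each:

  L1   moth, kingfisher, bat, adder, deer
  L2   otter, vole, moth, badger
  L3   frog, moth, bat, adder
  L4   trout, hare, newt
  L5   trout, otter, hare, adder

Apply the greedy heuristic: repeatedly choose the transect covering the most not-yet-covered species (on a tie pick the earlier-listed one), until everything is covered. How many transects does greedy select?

Pick 1: L1 covers 5 new species (moth, kingfisher, bat, adder, deer).
Pick 2: L2 covers 3 new species (otter, vole, badger).
Pick 3: L4 covers 3 new species (trout, hare, newt).
Pick 4: L3 covers 1 new species (frog).
Greedy uses 4 transects.

4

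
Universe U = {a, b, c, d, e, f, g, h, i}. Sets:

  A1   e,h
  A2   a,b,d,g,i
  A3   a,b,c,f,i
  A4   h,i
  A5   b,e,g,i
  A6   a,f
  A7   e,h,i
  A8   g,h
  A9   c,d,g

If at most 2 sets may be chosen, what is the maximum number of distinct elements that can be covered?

Choosing A1, A2 covers {a, b, d, e, g, h, i} — 7 elements.
No choice of 2 sets does better; here c, f are left uncovered.

7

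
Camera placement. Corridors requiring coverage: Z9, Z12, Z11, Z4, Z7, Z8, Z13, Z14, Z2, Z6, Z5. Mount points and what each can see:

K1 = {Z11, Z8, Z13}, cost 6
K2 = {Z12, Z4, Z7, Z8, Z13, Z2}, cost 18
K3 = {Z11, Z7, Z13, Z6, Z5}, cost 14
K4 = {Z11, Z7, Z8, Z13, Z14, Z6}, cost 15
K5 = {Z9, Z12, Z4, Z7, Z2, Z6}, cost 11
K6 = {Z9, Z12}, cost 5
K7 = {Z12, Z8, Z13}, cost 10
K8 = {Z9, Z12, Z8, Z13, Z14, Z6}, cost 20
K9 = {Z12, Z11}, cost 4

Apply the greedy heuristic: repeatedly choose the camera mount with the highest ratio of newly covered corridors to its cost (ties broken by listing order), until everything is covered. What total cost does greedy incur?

46

Pick 1: K5 adds 6 new (Z9, Z12, Z4, Z7, Z2, Z6) at cost 11 (ratio 6/11).
Pick 2: K1 adds 3 new (Z11, Z8, Z13) at cost 6 (ratio 3/6).
Pick 3: K3 adds 1 new (Z5) at cost 14 (ratio 1/14).
Pick 4: K4 adds 1 new (Z14) at cost 15 (ratio 1/15).
Greedy total cost: 11 + 6 + 14 + 15 = 46. (The true optimum is 40, so greedy overshoots here.)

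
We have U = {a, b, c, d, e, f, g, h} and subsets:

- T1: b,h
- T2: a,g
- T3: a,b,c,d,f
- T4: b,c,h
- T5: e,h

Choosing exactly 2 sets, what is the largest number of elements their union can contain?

7

Choosing T3, T5 covers {a, b, c, d, e, f, h} — 7 elements.
No choice of 2 sets does better; here g is left uncovered.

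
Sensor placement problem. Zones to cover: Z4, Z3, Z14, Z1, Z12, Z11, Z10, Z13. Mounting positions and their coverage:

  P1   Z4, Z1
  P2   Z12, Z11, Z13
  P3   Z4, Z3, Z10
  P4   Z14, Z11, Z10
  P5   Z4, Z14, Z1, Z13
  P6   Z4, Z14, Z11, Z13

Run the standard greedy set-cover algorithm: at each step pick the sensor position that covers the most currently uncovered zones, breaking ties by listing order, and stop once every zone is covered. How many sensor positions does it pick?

Pick 1: P5 covers 4 new zones (Z4, Z14, Z1, Z13).
Pick 2: P2 covers 2 new zones (Z12, Z11).
Pick 3: P3 covers 2 new zones (Z3, Z10).
Greedy uses 3 sensor positions.

3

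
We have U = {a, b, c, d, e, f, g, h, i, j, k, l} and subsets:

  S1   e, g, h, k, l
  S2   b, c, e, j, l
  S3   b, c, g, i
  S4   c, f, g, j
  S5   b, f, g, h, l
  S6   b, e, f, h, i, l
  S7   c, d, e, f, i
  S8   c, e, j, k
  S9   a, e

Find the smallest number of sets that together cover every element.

4

S1, S2, S7, S9 together cover {a, b, c, d, e, f, g, h, i, j, k, l} — every element.
No 3 of the 9 sets cover everything (all 84 triples fall short), so 4 is minimum.
Greedy (largest uncovered first) would take S6, S4, S1, S7, S9 — 5 sets — but 4 suffice.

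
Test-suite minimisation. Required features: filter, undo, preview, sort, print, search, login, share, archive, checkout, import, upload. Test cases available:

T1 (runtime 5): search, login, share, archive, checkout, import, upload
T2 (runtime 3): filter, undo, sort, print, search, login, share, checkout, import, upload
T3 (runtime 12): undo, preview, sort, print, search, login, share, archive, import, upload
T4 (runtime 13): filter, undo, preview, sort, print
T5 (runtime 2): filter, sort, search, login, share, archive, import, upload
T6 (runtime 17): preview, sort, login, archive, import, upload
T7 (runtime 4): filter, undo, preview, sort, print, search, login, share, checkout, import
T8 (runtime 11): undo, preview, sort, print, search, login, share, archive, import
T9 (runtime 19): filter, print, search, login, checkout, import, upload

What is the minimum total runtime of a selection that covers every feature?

6

T5, T7 cover every feature at runtime 2 + 4 = 6.
Any cover uses at least 2 test cases; among all covering selections none totals below 6.
Greedy by coverage-per-runtime would pick T5, T2, T7 for 9 — worse than the optimum 6.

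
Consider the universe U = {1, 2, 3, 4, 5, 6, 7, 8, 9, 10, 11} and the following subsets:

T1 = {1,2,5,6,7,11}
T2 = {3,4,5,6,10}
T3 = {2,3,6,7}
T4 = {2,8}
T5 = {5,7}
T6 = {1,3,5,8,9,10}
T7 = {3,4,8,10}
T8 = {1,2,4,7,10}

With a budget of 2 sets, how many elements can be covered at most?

Choosing T1, T6 covers {1, 2, 3, 5, 6, 7, 8, 9, 10, 11} — 10 elements.
No choice of 2 sets does better; here 4 is left uncovered.

10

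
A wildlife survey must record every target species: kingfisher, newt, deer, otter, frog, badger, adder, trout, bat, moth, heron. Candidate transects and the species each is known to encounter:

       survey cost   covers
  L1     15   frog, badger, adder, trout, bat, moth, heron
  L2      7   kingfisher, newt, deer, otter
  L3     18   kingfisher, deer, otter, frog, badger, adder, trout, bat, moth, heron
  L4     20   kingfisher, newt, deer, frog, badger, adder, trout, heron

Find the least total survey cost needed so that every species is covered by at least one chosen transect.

22

L1, L2 cover every species at survey cost 15 + 7 = 22.
Any cover uses at least 2 transects; among all covering selections none totals below 22.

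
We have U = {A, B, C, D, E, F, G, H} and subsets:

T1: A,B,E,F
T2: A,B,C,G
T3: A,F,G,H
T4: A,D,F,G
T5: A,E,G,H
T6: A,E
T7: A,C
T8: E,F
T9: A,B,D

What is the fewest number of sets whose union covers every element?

T2, T4, T5 together cover {A, B, C, D, E, F, G, H} — every element.
No 2 of the 9 sets cover everything (all 36 pairs fall short), so 3 is minimum.
Greedy (largest uncovered first) would take T1, T2, T3, T4 — 4 sets — but 3 suffice.

3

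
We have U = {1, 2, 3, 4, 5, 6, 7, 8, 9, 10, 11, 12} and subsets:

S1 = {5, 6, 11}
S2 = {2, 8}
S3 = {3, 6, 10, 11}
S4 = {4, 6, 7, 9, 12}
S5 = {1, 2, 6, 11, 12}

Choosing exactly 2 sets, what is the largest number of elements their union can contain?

Choosing S3, S4 covers {3, 4, 6, 7, 9, 10, 11, 12} — 8 elements.
No choice of 2 sets does better; here 1, 2, 5, 8 are left uncovered.

8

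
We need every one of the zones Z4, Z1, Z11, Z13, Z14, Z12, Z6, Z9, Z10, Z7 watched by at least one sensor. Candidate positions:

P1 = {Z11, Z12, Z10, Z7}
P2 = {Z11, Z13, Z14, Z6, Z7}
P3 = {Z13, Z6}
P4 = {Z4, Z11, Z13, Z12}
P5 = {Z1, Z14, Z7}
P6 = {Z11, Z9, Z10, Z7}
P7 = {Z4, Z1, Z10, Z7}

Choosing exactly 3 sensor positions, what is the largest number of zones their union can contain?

Choosing P1, P2, P7 covers {Z4, Z1, Z11, Z13, Z14, Z12, Z6, Z10, Z7} — 9 zones.
No choice of 3 sensor positions does better; here Z9 is left uncovered.

9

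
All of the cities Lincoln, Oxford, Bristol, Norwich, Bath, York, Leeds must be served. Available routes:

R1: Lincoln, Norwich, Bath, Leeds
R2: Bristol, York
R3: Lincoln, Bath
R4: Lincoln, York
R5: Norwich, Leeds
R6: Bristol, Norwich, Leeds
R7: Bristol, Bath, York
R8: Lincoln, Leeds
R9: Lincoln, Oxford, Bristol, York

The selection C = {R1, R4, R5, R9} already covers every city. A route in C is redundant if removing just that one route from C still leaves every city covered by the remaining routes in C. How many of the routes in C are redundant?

2

Drop R1: Bath uncovered — not redundant.
Drop R4: the rest still cover every city — redundant.
Drop R5: the rest still cover every city — redundant.
Drop R9: Oxford, Bristol uncovered — not redundant.
2 redundant: R4, R5.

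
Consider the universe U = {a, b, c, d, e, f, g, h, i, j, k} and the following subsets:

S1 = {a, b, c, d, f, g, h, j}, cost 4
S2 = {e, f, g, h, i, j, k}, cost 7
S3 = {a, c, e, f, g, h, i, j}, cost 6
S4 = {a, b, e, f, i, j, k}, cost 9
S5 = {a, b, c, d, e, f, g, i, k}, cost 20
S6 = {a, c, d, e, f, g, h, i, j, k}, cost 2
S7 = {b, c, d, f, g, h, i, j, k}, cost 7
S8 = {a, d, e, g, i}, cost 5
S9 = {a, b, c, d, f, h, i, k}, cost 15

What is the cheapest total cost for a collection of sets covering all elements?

S1, S6 cover every element at cost 4 + 2 = 6.
Any cover uses at least 2 sets; among all covering selections none totals below 6.

6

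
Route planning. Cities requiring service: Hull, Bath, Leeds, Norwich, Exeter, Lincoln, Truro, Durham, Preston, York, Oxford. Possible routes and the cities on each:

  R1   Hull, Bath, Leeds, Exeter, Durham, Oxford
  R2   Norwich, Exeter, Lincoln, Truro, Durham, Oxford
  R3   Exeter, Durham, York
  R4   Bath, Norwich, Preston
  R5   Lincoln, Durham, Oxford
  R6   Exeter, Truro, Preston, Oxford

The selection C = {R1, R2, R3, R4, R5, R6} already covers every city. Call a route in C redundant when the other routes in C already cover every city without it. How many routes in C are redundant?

Drop R1: Hull, Leeds uncovered — not redundant.
Drop R2: the rest still cover every city — redundant.
Drop R3: York uncovered — not redundant.
Drop R4: the rest still cover every city — redundant.
Drop R5: the rest still cover every city — redundant.
Drop R6: the rest still cover every city — redundant.
4 redundant: R2, R4, R5, R6.

4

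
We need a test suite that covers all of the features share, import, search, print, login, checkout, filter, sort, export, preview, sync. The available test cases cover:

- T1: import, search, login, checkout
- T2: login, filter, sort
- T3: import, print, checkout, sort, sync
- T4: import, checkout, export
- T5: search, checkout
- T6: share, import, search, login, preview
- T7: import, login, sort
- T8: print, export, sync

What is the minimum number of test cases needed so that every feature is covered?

T1, T2, T6, T8 together cover {share, import, search, print, login, checkout, filter, sort, export, preview, sync} — every feature.
No 3 of the 8 test cases cover everything (all 56 triples fall short), so 4 is minimum.

4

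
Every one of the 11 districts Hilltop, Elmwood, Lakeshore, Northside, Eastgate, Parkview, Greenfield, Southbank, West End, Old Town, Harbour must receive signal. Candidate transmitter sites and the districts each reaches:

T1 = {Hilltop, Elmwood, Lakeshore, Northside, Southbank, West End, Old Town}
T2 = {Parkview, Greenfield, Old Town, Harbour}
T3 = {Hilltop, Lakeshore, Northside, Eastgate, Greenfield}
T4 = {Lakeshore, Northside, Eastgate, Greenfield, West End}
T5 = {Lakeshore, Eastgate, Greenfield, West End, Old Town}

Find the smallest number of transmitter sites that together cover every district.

3

T1, T2, T3 together cover {Hilltop, Elmwood, Lakeshore, Northside, Eastgate, Parkview, Greenfield, Southbank, West End, Old Town, Harbour} — every district.
No 2 of the 5 transmitter sites cover everything (all 10 pairs fall short), so 3 is minimum.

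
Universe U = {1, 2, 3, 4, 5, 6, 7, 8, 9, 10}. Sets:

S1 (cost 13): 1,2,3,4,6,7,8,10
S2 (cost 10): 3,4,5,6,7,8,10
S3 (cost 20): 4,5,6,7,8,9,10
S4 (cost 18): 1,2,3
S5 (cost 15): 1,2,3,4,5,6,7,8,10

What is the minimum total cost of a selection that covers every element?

33

S1, S3 cover every element at cost 13 + 20 = 33.
Any cover uses at least 2 sets; among all covering selections none totals below 33.
Greedy by coverage-per-cost would pick S2, S1, S3 for 43 — worse than the optimum 33.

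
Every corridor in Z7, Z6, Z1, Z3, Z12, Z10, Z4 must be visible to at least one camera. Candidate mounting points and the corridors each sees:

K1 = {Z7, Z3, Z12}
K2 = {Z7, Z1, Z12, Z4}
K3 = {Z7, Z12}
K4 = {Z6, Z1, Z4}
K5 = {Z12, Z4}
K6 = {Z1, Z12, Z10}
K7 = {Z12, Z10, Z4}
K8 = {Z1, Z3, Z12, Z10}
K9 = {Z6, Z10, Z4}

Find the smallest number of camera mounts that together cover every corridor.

3

K1, K2, K9 together cover {Z7, Z6, Z1, Z3, Z12, Z10, Z4} — every corridor.
No 2 of the 9 camera mounts cover everything (all 36 pairs fall short), so 3 is minimum.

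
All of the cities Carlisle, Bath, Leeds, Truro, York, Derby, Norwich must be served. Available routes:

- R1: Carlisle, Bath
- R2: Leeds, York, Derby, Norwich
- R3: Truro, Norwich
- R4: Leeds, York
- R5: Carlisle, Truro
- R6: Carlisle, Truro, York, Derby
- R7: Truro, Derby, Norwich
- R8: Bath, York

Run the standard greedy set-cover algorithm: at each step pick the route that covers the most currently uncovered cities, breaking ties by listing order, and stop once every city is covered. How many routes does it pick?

3

Pick 1: R2 covers 4 new cities (Leeds, York, Derby, Norwich).
Pick 2: R1 covers 2 new cities (Carlisle, Bath).
Pick 3: R3 covers 1 new cities (Truro).
Greedy uses 3 routes.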